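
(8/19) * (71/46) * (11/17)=3124/7429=0.42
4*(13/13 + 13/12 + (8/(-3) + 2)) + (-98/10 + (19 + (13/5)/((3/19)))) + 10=124/3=41.33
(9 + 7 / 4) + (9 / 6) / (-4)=83 / 8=10.38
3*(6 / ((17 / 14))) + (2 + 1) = 303 / 17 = 17.82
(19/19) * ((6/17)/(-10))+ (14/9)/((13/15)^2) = 29243/14365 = 2.04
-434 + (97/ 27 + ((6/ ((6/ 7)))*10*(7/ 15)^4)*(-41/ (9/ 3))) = -14451799/ 30375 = -475.78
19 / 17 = 1.12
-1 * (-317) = 317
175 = 175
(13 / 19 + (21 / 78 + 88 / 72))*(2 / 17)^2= 0.03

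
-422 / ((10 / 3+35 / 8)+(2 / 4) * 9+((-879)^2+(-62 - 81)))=-10128 / 18540245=-0.00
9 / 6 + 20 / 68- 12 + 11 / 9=-2749 / 306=-8.98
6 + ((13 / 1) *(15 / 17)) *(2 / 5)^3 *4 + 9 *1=17.94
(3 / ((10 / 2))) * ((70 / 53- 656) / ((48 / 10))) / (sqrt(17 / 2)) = -17349 * sqrt(34) / 3604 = -28.07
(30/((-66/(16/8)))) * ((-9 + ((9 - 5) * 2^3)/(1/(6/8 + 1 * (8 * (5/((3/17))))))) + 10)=-19850/3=-6616.67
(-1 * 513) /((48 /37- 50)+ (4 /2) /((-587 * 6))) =33425541 /3173359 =10.53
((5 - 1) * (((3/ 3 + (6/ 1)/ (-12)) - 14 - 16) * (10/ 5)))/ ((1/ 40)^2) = -377600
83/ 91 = 0.91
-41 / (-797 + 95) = 41 / 702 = 0.06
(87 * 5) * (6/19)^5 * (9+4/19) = 591948000/47045881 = 12.58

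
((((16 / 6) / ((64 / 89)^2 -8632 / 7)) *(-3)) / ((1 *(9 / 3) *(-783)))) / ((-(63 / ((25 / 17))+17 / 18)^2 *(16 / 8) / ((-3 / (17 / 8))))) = -22178800 / 21800661577337633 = -0.00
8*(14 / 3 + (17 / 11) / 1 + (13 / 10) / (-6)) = 2638 / 55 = 47.96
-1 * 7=-7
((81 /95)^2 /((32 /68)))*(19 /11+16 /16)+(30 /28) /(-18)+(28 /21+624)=262467749 /416955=629.49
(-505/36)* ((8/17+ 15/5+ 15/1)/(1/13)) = -1030705/306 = -3368.32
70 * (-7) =-490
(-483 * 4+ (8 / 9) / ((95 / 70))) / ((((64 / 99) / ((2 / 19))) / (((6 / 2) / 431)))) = -2724645 / 1244728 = -2.19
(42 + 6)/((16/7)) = 21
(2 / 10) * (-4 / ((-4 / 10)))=2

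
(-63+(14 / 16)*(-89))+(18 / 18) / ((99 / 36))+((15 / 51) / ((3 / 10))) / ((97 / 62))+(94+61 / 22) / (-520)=-7927123313 / 56593680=-140.07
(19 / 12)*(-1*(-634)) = 6023 / 6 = 1003.83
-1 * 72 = -72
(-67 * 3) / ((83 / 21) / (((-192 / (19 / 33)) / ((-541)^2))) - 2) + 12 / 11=5836075404 / 5080064539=1.15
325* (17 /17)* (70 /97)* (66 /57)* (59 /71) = 29529500 /130853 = 225.67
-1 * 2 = -2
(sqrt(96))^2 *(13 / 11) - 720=-6672 / 11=-606.55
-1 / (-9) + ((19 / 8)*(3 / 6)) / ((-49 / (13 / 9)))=179 / 2352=0.08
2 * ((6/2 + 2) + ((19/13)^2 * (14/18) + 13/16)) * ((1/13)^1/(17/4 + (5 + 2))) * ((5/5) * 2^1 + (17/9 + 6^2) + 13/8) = 108730853/25625808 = 4.24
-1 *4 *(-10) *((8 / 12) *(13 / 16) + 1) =185 / 3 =61.67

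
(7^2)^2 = 2401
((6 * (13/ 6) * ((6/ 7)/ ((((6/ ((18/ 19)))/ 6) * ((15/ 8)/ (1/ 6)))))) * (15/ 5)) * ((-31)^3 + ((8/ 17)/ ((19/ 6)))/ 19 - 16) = -342436556592/ 4081105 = -83907.80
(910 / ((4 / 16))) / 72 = 455 / 9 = 50.56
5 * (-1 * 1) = -5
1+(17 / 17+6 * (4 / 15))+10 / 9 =212 / 45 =4.71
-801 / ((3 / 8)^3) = -45568 / 3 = -15189.33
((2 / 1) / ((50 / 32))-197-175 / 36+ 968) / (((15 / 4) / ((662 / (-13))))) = -35171398 / 3375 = -10421.15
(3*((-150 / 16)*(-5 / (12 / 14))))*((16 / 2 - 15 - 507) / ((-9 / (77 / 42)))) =2473625 / 144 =17177.95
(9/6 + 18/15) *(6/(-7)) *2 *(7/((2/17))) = -1377/5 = -275.40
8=8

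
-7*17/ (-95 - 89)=119/ 184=0.65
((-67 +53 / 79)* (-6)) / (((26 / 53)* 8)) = 104145 / 1027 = 101.41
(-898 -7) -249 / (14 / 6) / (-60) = -126451 / 140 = -903.22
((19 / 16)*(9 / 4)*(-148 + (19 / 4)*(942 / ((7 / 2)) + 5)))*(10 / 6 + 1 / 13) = 31315173 / 5824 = 5376.92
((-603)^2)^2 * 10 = 1322115048810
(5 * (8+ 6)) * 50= 3500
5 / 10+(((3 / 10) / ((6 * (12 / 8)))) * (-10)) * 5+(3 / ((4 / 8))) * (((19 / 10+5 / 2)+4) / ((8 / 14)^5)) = 3172043 / 3840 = 826.05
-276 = -276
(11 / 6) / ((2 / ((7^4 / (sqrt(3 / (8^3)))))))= 105644 * sqrt(6) / 9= 28752.65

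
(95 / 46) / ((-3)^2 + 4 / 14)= 133 / 598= 0.22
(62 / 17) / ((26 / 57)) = 1767 / 221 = 8.00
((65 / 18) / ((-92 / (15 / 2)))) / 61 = -325 / 67344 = -0.00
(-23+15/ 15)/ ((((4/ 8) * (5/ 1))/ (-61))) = 2684/ 5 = 536.80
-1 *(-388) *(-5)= -1940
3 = 3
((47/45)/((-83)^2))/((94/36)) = 2/34445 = 0.00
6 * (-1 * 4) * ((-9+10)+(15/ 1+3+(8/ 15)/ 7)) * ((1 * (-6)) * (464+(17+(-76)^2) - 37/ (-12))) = 601869452/ 35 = 17196270.06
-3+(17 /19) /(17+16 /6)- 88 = -90.95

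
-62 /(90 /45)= -31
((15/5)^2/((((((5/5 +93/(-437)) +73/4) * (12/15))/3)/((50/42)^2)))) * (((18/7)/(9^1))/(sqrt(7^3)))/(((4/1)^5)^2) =4096875 * sqrt(7)/293227220959232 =0.00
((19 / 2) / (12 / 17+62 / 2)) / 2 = 323 / 2156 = 0.15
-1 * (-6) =6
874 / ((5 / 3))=2622 / 5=524.40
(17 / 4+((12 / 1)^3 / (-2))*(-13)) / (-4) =-44945 / 16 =-2809.06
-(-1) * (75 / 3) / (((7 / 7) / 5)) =125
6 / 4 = 3 / 2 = 1.50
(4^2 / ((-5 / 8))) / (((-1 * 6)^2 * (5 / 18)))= -64 / 25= -2.56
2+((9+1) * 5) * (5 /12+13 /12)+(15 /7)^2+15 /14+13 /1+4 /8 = 4712 /49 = 96.16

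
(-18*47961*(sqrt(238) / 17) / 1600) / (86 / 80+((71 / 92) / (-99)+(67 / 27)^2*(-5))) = 79612046613*sqrt(238) / 74551840460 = 16.47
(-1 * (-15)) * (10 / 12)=25 / 2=12.50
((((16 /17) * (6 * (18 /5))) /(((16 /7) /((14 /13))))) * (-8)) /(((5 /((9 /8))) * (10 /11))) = -523908 /27625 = -18.96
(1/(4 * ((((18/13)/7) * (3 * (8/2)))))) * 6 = 91/144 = 0.63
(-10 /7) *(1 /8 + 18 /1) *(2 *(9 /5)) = -1305 /14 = -93.21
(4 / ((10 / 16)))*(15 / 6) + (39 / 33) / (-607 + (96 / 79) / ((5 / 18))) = 41889377 / 2618407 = 16.00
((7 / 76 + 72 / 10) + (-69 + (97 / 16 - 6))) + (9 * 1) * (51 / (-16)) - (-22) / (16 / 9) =-7406 / 95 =-77.96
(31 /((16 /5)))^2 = 24025 /256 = 93.85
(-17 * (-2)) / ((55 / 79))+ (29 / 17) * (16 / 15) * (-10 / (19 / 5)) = 2347534 / 53295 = 44.05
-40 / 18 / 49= -20 / 441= -0.05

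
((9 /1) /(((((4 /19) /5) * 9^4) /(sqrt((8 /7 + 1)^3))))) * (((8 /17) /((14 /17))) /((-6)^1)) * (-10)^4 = -2375000 * sqrt(105) /250047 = -97.33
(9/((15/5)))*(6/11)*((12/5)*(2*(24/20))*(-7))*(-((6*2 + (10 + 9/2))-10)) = 27216/25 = 1088.64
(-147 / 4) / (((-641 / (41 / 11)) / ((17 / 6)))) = 34153 / 56408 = 0.61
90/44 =45/22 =2.05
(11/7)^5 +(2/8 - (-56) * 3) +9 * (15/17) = 212316135/1142876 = 185.77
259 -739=-480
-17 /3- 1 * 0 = -17 /3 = -5.67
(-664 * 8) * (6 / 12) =-2656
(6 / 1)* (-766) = -4596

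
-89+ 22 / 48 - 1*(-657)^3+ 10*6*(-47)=6806171627 / 24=283590484.46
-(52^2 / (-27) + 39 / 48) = 42913 / 432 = 99.34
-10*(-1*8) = 80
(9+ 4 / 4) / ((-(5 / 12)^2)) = -288 / 5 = -57.60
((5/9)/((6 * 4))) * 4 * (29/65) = 29/702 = 0.04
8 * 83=664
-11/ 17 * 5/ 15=-0.22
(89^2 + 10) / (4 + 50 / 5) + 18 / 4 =571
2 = 2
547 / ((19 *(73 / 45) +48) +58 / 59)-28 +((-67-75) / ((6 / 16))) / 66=-563913005 / 20976417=-26.88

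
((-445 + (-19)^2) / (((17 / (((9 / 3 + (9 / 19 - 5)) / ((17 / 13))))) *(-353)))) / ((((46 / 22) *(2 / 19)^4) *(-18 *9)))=199109911 / 506820456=0.39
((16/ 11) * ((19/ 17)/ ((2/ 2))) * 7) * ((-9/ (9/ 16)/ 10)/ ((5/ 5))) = -17024/ 935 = -18.21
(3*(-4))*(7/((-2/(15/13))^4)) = -1063125/114244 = -9.31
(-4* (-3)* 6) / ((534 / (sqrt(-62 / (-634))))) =12* sqrt(9827) / 28213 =0.04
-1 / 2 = -0.50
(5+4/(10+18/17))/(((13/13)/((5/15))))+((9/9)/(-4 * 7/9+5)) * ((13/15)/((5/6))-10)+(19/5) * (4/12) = -101251/59925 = -1.69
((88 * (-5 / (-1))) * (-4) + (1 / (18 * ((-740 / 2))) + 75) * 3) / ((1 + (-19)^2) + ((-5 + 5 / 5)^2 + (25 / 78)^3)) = -134760943746 / 33188311985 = -4.06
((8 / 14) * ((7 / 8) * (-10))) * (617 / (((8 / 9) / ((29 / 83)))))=-805185 / 664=-1212.63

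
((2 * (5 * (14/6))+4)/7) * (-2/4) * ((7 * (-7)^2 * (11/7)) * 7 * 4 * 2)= -176792/3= -58930.67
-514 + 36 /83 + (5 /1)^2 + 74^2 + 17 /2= 829325 /166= 4995.93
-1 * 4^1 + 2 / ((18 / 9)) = -3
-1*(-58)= 58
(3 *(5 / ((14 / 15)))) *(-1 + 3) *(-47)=-10575 / 7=-1510.71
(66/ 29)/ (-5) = -66/ 145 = -0.46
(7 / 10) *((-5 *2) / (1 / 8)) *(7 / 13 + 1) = -1120 / 13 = -86.15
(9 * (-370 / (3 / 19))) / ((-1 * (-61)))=-345.74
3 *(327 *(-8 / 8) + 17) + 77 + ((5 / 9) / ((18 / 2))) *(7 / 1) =-69058 / 81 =-852.57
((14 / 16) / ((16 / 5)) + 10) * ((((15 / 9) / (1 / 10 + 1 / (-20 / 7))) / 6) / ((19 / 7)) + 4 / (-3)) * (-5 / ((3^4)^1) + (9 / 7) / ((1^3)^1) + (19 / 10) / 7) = -332266573 / 12410496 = -26.77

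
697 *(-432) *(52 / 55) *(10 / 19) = -31314816 / 209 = -149831.66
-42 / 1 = -42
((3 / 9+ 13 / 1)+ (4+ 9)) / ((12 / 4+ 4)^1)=79 / 21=3.76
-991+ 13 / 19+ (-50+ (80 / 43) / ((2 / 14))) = -839298 / 817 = -1027.29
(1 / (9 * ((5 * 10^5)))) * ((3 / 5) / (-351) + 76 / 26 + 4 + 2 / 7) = 29513 / 18427500000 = 0.00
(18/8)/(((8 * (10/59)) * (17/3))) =1593/5440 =0.29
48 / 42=8 / 7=1.14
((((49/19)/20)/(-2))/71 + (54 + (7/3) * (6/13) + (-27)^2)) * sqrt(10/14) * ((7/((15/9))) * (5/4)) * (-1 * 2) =-1650040929 * sqrt(35)/1402960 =-6957.98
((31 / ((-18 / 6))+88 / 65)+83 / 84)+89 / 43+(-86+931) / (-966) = -36699967 / 5399940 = -6.80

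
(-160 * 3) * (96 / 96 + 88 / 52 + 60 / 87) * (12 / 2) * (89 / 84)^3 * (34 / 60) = -5093401025 / 775866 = -6564.79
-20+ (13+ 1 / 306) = -2141 / 306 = -7.00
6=6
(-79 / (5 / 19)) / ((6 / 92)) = -4603.07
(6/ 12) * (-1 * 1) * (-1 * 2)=1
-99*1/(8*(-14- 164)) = 99/1424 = 0.07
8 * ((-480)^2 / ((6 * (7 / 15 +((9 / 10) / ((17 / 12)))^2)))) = 6658560000 / 18863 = 352995.81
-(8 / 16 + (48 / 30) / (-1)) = 11 / 10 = 1.10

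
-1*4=-4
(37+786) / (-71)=-823 / 71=-11.59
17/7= 2.43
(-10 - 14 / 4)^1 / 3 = -9 / 2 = -4.50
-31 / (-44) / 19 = 31 / 836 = 0.04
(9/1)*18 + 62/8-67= 102.75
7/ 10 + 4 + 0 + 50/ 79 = 5.33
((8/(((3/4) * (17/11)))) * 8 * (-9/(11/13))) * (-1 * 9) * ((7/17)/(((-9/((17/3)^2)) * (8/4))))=-11648/3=-3882.67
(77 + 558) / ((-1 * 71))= -635 / 71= -8.94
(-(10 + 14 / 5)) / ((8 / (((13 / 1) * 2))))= -208 / 5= -41.60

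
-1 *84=-84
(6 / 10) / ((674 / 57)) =171 / 3370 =0.05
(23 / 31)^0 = 1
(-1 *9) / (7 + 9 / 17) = -153 / 128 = -1.20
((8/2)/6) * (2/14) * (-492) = -328/7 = -46.86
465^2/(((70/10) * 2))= 216225/14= 15444.64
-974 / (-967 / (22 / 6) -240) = 10714 / 5541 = 1.93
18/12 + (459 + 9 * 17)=1227/2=613.50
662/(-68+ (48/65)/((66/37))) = -236665/24162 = -9.79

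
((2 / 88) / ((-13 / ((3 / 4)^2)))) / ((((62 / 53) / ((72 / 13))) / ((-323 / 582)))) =462213 / 178880416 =0.00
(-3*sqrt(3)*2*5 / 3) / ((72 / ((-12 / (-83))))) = -5*sqrt(3) / 249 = -0.03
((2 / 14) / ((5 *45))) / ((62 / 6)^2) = 1 / 168175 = 0.00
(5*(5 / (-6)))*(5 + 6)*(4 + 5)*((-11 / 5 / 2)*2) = 1815 / 2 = 907.50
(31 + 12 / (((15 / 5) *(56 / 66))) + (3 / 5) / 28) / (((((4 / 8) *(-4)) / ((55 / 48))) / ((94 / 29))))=-2586551 / 38976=-66.36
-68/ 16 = -17/ 4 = -4.25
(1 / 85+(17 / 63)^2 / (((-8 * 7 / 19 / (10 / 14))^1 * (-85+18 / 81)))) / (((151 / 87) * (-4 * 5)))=-3892815319 / 11286357650400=-0.00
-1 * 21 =-21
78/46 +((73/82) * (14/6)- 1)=15689/5658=2.77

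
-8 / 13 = -0.62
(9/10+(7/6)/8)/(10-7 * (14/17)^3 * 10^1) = -1233163/34308000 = -0.04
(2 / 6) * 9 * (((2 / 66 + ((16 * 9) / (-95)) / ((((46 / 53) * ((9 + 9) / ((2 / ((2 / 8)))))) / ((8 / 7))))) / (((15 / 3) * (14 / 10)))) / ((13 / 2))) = -864898 / 15310295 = -0.06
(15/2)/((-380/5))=-0.10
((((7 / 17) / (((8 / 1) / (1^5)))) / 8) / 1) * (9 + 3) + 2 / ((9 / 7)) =3997 / 2448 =1.63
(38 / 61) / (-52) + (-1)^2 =1567 / 1586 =0.99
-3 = -3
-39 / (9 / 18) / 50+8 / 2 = 61 / 25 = 2.44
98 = 98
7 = 7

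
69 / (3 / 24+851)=552 / 6809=0.08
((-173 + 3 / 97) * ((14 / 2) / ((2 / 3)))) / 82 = -176169 / 7954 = -22.15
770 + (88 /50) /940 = 4523761 /5875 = 770.00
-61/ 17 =-3.59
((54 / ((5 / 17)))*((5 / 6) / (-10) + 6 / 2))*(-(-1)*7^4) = 2571471 / 2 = 1285735.50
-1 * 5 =-5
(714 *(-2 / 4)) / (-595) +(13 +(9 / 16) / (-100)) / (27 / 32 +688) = 682081 / 1102150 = 0.62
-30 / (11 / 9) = -270 / 11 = -24.55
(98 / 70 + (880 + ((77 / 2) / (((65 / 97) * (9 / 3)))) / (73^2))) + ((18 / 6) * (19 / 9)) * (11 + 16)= 2187220913 / 2078310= 1052.40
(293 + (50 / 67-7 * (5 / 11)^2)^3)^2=24315254358851896483108108176 / 283897153511462521087849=85648.11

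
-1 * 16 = -16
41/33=1.24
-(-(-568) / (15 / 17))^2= -93238336 / 225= -414392.60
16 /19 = 0.84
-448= -448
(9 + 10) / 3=19 / 3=6.33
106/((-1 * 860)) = -53/430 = -0.12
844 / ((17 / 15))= 12660 / 17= 744.71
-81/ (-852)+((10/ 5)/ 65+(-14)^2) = 3620483/ 18460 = 196.13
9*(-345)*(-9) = 27945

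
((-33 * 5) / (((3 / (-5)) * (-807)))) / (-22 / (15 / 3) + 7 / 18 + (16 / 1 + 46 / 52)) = -53625 / 2025839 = -0.03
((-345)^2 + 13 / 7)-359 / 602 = 71653809 / 602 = 119026.26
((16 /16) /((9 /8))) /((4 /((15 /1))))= 10 /3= 3.33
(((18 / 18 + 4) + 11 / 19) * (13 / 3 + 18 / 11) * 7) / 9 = 146174 / 5643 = 25.90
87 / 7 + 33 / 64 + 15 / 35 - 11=1063 / 448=2.37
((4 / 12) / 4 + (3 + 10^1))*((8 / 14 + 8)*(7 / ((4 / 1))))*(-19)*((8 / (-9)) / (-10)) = -2983 / 9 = -331.44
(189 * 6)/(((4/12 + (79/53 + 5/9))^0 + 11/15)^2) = 127575/338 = 377.44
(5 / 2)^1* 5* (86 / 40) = 215 / 8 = 26.88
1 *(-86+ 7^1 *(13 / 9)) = -683 / 9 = -75.89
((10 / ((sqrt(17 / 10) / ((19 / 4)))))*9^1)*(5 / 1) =4275*sqrt(170) / 34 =1639.39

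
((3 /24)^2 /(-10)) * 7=-7 /640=-0.01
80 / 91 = 0.88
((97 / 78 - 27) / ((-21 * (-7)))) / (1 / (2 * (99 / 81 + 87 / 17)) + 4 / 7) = -278390 / 1033227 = -0.27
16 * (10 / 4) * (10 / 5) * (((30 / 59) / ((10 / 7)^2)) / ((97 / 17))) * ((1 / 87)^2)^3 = 6664 / 827214249458169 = 0.00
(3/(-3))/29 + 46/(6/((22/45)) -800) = -23339/251285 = -0.09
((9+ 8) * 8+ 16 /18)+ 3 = 1259 /9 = 139.89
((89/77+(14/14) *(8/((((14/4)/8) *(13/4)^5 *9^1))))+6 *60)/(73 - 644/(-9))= 92929025125/37195018861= 2.50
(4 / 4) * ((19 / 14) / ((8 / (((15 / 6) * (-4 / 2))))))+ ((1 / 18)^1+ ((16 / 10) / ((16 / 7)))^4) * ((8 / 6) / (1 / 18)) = 1311979 / 210000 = 6.25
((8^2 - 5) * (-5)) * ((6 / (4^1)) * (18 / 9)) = -885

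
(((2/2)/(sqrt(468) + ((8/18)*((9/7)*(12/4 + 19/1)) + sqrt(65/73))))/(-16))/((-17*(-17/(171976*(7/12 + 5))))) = -735992789/(48552*sqrt(4745) + 44556864 + 21265776*sqrt(13)) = -5.91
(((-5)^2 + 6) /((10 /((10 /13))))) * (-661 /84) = -20491 /1092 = -18.76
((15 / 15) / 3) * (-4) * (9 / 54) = -2 / 9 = -0.22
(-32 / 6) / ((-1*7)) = 16 / 21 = 0.76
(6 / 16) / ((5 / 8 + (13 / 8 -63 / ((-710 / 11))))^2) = 252050 / 6995187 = 0.04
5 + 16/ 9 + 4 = 97/ 9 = 10.78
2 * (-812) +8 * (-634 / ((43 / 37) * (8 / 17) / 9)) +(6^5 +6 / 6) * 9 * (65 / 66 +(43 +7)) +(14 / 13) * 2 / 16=7789087659 / 2236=3483491.80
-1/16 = -0.06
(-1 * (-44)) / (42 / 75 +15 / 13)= 14300 / 557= 25.67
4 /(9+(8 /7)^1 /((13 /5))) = 364 /859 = 0.42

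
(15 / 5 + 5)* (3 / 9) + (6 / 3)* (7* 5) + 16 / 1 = 266 / 3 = 88.67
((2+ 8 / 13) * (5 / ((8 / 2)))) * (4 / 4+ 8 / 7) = 1275 / 182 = 7.01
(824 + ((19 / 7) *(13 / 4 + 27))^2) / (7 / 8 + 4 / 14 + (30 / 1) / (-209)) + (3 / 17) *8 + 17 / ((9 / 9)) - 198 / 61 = 1288155019751 / 172836790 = 7453.01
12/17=0.71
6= 6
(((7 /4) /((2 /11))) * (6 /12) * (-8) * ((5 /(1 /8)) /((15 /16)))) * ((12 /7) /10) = -1408 /5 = -281.60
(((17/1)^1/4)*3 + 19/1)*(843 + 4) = 107569/4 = 26892.25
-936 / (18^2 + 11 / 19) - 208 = -1300520 / 6167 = -210.88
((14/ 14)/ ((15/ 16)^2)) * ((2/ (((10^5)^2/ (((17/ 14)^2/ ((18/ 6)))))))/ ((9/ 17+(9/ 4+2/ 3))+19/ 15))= 4913/ 207020214843750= 0.00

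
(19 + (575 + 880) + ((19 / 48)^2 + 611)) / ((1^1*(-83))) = -4804201 / 191232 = -25.12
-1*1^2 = -1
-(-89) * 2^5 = 2848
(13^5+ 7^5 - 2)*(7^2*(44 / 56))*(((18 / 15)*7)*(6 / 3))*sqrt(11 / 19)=1255108932*sqrt(209) / 95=190998940.44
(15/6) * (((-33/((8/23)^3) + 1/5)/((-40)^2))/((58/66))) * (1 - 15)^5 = 1113168266133/1484800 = 749709.23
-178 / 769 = -0.23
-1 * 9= -9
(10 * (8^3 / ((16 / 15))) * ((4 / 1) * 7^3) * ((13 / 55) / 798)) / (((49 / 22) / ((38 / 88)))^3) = 375440 / 26411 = 14.22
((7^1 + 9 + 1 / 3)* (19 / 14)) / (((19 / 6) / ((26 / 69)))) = 182 / 69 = 2.64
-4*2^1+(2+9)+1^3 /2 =7 /2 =3.50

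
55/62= 0.89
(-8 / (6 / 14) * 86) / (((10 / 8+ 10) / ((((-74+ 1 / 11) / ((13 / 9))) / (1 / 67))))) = 349776448 / 715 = 489197.83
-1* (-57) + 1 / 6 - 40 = 103 / 6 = 17.17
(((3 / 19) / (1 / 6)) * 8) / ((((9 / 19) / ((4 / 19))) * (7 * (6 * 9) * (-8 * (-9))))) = 4 / 32319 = 0.00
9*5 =45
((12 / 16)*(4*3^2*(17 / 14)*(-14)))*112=-51408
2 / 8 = 1 / 4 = 0.25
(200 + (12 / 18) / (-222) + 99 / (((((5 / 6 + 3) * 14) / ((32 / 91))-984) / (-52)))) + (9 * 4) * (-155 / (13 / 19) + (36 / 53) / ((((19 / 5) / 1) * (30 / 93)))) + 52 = -2740723131647615 / 347929050339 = -7877.25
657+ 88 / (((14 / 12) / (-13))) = -2265 / 7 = -323.57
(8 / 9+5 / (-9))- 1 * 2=-5 / 3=-1.67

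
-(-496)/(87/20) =9920/87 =114.02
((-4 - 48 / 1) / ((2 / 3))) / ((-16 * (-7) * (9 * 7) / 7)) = -13 / 168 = -0.08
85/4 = 21.25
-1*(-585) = 585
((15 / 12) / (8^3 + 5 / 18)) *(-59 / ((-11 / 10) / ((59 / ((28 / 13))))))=10181925 / 2840068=3.59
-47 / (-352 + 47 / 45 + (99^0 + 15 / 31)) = 65565 / 487513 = 0.13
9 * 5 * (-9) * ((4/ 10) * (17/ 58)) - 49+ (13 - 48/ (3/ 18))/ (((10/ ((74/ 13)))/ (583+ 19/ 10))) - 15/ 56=-1935043515/ 21112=-91656.10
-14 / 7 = -2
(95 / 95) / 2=1 / 2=0.50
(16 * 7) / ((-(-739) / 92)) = 10304 / 739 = 13.94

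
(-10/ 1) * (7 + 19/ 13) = -1100/ 13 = -84.62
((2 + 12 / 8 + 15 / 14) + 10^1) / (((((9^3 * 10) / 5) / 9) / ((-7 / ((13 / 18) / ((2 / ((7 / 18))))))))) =-408 / 91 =-4.48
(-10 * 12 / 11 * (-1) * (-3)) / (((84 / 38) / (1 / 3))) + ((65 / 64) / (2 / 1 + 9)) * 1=-4.84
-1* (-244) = 244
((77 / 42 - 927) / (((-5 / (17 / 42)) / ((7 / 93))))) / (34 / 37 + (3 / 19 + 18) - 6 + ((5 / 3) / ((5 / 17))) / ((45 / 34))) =66340001 / 204276236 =0.32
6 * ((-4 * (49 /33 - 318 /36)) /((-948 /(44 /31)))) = -1940 /7347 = -0.26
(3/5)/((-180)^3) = -1/9720000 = -0.00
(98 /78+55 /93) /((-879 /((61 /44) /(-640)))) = 68137 /14962970880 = 0.00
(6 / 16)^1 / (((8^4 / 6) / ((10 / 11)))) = 45 / 90112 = 0.00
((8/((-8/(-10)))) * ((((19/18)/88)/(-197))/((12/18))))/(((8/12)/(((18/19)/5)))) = -9/34672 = -0.00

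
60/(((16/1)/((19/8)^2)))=5415/256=21.15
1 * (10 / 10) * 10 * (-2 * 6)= -120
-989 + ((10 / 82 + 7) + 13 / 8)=-321523 / 328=-980.25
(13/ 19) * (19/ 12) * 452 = 1469/ 3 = 489.67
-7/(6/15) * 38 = -665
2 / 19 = 0.11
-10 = -10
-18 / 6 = -3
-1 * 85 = -85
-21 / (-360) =7 / 120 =0.06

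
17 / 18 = 0.94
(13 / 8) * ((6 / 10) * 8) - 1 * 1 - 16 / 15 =86 / 15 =5.73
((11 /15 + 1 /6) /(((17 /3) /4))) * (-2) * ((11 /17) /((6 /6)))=-1188 /1445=-0.82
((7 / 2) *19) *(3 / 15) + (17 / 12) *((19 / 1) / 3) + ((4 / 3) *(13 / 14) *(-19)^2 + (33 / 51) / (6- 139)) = 190963049 / 406980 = 469.22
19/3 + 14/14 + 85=277/3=92.33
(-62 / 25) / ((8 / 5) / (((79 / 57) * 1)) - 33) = 4898 / 62895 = 0.08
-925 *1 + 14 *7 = -827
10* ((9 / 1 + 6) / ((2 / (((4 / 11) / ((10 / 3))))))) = 90 / 11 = 8.18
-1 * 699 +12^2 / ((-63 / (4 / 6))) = -14711 / 21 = -700.52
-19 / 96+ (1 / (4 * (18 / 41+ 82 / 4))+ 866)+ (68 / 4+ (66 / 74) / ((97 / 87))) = 522730160261 / 591582048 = 883.61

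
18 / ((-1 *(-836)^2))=-9 / 349448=-0.00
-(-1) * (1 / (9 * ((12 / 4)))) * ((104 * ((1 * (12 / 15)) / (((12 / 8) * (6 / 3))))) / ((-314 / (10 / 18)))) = -208 / 114453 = -0.00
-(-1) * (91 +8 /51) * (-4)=-18596 /51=-364.63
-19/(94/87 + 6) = -1653/616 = -2.68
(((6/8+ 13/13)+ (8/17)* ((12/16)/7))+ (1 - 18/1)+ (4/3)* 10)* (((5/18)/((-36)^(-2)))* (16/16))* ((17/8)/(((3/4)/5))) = -66625/7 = -9517.86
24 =24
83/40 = 2.08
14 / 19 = 0.74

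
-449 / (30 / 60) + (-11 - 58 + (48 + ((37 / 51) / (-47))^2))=-5280213302 / 5745609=-919.00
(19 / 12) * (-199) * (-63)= 79401 / 4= 19850.25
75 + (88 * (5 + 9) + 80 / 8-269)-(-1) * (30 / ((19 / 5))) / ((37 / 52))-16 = 733296 / 703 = 1043.10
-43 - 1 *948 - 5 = -996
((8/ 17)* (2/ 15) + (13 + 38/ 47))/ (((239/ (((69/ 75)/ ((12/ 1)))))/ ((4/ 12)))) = 3823681/ 2577973500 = 0.00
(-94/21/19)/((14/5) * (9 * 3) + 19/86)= -40420/13008597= -0.00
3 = 3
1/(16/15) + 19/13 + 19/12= 2485/624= 3.98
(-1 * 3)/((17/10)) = -30/17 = -1.76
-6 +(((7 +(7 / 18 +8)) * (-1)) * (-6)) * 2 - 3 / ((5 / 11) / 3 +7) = 126199 / 708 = 178.25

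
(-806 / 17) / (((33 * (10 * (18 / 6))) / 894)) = -120094 / 2805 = -42.81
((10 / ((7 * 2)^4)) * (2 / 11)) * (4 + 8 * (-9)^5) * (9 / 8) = -759195 / 30184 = -25.15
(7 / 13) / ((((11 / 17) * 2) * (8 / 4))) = 119 / 572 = 0.21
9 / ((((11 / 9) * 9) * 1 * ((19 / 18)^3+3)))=52488 / 267905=0.20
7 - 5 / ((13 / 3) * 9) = 268 / 39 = 6.87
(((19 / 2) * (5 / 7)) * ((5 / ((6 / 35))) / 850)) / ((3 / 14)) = 665 / 612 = 1.09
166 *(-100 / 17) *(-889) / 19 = 14757400 / 323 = 45688.54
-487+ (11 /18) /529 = -4637203 /9522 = -487.00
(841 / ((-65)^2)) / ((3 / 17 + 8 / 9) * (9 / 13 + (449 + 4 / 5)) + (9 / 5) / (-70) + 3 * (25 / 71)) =127900962 / 309043556887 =0.00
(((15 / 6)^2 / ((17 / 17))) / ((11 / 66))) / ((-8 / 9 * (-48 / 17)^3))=122825 / 65536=1.87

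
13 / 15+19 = 298 / 15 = 19.87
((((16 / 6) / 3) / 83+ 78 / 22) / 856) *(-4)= -29221 / 1758438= -0.02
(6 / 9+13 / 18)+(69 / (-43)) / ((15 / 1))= 1.28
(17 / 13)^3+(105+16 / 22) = 107.96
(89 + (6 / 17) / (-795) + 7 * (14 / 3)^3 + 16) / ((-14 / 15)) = -99303661 / 113526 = -874.72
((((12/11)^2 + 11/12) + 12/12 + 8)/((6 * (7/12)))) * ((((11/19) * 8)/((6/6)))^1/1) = 64508/4389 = 14.70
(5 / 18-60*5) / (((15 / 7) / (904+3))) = -6850571 / 54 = -126862.43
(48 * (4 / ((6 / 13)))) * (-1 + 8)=2912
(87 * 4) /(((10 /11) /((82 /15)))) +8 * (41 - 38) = 2116.64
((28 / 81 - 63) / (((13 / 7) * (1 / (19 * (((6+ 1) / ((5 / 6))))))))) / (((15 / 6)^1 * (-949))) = 2.27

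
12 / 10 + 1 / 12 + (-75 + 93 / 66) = -47723 / 660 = -72.31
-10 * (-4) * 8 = 320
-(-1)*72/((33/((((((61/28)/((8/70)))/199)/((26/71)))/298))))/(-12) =-21655/135682976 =-0.00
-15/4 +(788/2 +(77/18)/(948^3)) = 5984673043181/15335485056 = 390.25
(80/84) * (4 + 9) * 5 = 1300/21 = 61.90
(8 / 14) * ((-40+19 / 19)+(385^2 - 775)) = 589644 / 7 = 84234.86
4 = 4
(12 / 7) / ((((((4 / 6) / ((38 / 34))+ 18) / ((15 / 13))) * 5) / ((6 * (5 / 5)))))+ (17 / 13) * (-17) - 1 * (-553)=12802578 / 24115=530.90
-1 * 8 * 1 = -8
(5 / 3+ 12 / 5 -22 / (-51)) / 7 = 0.64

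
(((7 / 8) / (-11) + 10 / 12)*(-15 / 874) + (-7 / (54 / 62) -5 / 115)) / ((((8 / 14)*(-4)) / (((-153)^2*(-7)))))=-714014202531 / 1230592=-580220.09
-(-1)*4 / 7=4 / 7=0.57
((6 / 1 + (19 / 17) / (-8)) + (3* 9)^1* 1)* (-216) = -120663 / 17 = -7097.82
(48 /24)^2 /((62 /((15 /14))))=15 /217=0.07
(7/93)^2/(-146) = -49/1262754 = -0.00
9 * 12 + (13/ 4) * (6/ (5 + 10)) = 1093/ 10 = 109.30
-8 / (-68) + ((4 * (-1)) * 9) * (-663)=405758 / 17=23868.12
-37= -37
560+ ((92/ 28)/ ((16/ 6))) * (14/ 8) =17989/ 32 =562.16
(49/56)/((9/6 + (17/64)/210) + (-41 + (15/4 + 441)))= 11760/5446577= 0.00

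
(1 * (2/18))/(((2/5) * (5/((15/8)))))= 5/48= 0.10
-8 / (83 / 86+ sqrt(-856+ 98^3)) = 57104 / 6954718167 - 236672* sqrt(58771) / 6954718167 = -0.01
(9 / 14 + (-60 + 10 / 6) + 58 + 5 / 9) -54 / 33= -1069 / 1386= -0.77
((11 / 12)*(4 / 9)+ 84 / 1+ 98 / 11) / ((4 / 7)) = 163.30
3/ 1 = 3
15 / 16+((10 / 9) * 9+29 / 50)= 4607 / 400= 11.52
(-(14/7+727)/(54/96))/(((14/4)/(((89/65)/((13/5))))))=-195.00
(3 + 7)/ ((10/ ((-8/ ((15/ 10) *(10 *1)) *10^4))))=-16000/ 3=-5333.33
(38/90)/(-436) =-19/19620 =-0.00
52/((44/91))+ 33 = 1546/11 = 140.55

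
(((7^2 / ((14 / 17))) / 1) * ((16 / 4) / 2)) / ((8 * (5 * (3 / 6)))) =119 / 20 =5.95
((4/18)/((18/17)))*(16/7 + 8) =136/63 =2.16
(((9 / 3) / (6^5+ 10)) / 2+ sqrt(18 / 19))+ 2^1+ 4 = 3*sqrt(38) / 19+ 93435 / 15572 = 6.97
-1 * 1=-1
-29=-29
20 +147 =167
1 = 1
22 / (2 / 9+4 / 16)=792 / 17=46.59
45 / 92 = 0.49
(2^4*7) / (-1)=-112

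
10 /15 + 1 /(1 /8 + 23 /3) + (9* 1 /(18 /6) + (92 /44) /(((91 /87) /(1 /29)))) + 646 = 33176204 /51051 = 649.86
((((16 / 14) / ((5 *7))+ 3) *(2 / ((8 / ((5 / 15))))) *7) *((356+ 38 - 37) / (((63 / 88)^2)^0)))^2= 159542161 / 400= 398855.40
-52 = -52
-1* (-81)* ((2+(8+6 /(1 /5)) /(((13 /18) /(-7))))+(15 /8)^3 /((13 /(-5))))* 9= -1789708851 /6656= -268886.55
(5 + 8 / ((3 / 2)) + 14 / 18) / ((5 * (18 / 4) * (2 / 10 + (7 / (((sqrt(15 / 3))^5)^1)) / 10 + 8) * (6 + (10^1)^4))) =51250000 / 8515148680593 - 35000 * sqrt(5) / 8515148680593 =0.00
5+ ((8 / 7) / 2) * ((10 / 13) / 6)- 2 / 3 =401 / 91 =4.41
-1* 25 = -25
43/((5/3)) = 129/5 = 25.80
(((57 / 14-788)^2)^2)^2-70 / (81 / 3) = 5683292332132170052884875942812955 / 39846304512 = 142630349331908705885183.70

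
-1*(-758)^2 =-574564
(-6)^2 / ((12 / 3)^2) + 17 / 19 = 239 / 76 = 3.14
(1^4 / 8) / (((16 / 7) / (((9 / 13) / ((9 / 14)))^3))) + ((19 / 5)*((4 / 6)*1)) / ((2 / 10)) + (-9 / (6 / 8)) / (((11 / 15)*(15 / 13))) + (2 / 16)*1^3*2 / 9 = -1.42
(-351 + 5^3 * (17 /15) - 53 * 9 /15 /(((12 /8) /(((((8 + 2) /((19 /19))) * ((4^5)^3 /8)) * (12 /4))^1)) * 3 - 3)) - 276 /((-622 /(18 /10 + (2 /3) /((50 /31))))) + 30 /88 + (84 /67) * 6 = -189.89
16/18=8/9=0.89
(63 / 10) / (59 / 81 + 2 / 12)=5103 / 725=7.04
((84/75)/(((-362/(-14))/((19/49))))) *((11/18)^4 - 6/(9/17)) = -22326653/118754100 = -0.19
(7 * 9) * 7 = 441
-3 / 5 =-0.60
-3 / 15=-1 / 5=-0.20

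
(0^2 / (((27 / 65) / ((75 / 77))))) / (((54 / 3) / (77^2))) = 0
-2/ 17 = -0.12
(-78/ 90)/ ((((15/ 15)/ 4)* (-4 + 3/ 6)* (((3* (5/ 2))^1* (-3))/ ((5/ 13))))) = -16/ 945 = -0.02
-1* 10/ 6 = -5/ 3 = -1.67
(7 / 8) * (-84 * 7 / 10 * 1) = -51.45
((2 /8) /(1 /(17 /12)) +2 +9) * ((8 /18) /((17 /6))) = 545 /306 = 1.78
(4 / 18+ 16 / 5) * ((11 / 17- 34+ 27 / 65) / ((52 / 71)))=-153.91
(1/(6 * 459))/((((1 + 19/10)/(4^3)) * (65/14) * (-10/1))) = -448/2595645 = -0.00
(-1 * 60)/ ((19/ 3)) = -9.47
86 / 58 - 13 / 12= 139 / 348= 0.40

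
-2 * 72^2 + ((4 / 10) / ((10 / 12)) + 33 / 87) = -7516177 / 725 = -10367.14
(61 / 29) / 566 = 0.00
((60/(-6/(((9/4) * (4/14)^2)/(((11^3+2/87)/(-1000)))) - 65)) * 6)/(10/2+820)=-626400/30891839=-0.02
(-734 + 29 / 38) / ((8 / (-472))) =1643917 / 38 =43260.97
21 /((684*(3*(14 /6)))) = 1 /228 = 0.00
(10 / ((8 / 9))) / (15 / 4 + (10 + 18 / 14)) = 315 / 421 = 0.75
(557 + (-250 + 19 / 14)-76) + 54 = 286.36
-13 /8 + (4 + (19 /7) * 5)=893 /56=15.95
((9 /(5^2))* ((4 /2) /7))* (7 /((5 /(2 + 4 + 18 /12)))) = 27 /25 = 1.08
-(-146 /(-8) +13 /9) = -709 /36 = -19.69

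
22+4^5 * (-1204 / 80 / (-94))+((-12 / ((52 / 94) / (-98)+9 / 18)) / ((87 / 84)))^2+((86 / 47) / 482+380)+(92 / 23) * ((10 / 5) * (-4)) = 29722928141929813 / 27438758192835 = 1083.25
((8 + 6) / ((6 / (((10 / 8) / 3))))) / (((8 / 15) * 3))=175 / 288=0.61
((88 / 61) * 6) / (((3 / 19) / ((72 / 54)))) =13376 / 183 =73.09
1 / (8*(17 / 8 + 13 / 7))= 0.03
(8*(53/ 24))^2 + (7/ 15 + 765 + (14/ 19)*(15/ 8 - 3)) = 3682481/ 3420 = 1076.75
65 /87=0.75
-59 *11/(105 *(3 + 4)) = -649/735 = -0.88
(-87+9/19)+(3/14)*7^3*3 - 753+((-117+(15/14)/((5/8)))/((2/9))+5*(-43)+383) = -128985/133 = -969.81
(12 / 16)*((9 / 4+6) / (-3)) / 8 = -33 / 128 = -0.26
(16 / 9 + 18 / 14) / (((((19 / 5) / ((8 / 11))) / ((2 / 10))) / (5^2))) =38600 / 13167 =2.93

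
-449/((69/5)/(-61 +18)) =96535/69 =1399.06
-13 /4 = -3.25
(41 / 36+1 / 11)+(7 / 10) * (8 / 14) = 3227 / 1980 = 1.63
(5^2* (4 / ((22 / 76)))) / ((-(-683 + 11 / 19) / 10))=361000 / 71313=5.06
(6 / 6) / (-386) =-1 / 386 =-0.00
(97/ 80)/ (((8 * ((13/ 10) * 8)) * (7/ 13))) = 0.03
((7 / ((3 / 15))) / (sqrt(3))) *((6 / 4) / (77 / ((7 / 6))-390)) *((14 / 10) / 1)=-49 *sqrt(3) / 648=-0.13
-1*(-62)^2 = -3844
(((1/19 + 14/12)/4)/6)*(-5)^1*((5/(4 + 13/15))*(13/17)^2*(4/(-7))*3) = 2936375/11223604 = 0.26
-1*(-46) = 46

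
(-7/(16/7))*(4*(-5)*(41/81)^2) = 411845/26244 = 15.69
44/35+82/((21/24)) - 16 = 2764/35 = 78.97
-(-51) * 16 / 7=816 / 7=116.57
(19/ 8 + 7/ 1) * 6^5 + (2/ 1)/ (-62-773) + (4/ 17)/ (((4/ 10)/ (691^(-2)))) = 494104723529496/ 6777842795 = 72900.00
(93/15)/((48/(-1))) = -31/240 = -0.13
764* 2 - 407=1121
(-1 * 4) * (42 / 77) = -24 / 11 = -2.18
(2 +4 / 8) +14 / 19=123 / 38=3.24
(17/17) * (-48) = -48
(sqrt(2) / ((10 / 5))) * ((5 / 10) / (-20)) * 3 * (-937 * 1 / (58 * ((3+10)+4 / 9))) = 25299 * sqrt(2) / 561440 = 0.06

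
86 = 86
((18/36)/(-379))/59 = -1/44722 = -0.00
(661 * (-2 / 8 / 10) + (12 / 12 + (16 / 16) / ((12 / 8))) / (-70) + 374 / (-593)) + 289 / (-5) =-37348789 / 498120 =-74.98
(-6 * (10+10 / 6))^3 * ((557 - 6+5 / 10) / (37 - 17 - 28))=47291125 / 2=23645562.50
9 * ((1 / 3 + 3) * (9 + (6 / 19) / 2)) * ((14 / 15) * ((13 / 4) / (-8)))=-7917 / 76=-104.17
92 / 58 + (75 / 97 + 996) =2808385 / 2813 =998.36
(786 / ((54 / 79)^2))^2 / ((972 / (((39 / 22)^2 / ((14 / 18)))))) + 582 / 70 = 565216078807733 / 48013922880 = 11771.92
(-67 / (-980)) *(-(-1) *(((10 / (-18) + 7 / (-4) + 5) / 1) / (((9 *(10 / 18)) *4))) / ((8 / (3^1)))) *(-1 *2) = -6499 / 940800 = -0.01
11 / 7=1.57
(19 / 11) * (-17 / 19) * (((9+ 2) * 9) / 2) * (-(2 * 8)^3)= 313344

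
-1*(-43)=43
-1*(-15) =15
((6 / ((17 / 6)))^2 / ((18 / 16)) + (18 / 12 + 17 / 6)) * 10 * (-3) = -72130 / 289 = -249.58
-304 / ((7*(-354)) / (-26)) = -3952 / 1239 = -3.19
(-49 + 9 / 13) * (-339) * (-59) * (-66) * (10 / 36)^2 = 575695450 / 117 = 4920473.93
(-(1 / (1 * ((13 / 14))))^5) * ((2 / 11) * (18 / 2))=-9680832 / 4084223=-2.37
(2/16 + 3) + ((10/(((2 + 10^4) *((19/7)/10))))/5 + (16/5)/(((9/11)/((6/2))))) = 18825253/1266920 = 14.86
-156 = -156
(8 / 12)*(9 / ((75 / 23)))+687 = 17221 / 25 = 688.84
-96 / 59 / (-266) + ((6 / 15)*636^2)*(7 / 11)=44437124208 / 431585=102962.62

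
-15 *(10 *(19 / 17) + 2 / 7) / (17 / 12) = -245520 / 2023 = -121.36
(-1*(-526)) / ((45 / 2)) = 1052 / 45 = 23.38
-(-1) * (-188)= -188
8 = 8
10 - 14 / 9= 76 / 9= 8.44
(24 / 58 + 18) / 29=534 / 841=0.63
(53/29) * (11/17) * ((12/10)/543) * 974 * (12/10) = 6814104/2230825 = 3.05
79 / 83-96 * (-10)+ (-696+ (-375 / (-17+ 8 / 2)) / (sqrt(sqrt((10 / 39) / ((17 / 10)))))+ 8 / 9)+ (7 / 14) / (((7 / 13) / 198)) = 75 * sqrt(10) * 663^(1 / 4) / 26+ 2351470 / 5229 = 495.99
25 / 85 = 5 / 17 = 0.29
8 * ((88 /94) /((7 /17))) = 5984 /329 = 18.19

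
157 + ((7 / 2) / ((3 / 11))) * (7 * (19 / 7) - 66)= -2677 / 6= -446.17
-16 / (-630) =8 / 315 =0.03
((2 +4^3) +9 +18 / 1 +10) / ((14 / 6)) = 309 / 7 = 44.14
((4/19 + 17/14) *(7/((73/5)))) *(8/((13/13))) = 7580/1387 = 5.47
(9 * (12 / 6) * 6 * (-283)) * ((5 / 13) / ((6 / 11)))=-280170 / 13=-21551.54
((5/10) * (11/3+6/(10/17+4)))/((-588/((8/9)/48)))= -97/1238328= -0.00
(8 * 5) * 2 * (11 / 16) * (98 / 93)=5390 / 93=57.96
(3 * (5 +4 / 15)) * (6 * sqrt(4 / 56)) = 25.34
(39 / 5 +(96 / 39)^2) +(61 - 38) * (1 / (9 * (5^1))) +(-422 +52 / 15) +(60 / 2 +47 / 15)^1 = -2821681 / 7605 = -371.03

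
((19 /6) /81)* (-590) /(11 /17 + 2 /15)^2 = -40496125 /1069227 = -37.87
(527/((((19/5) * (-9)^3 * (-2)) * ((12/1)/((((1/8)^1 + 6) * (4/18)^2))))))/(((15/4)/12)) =25823/3365793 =0.01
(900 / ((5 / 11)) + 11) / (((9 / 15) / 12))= 39820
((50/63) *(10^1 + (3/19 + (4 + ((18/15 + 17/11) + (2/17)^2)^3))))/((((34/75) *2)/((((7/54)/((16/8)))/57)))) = 3354075074607095/95821723113623298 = 0.04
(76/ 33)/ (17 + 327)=0.01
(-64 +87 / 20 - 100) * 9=-28737 / 20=-1436.85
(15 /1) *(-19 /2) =-285 /2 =-142.50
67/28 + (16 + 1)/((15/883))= 421313/420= 1003.13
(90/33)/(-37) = -30/407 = -0.07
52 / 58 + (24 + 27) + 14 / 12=9233 / 174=53.06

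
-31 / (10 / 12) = -186 / 5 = -37.20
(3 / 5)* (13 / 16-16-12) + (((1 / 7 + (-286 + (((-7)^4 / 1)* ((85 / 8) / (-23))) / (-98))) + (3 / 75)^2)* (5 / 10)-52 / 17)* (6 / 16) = -30188172999 / 437920000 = -68.94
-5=-5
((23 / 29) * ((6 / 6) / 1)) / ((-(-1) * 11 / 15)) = 345 / 319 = 1.08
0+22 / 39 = 22 / 39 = 0.56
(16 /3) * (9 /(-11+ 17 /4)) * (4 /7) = -256 /63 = -4.06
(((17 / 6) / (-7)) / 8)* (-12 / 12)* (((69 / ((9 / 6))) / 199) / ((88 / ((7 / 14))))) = 0.00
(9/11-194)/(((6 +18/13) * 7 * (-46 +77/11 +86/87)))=0.10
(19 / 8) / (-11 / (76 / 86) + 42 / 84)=-361 / 1816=-0.20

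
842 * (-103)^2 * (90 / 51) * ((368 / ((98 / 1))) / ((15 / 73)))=239970148192 / 833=288079409.59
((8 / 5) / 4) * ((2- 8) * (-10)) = 24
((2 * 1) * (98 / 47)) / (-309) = -196 / 14523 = -0.01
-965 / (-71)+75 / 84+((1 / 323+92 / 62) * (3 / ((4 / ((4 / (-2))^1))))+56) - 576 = -10107113543 / 19905844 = -507.75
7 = 7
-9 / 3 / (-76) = 3 / 76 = 0.04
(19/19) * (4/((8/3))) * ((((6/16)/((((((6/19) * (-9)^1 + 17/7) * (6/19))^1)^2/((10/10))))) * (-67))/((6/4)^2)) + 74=-395609443/435600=-908.19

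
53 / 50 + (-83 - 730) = -40597 / 50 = -811.94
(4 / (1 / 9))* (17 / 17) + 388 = 424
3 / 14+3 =45 / 14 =3.21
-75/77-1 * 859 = -66218/77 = -859.97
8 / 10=4 / 5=0.80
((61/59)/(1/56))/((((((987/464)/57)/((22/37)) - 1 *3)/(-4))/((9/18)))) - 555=-17329189771/33611297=-515.58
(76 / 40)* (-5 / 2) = -19 / 4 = -4.75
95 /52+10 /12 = 415 /156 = 2.66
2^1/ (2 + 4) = 0.33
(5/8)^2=25/64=0.39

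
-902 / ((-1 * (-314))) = -451 / 157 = -2.87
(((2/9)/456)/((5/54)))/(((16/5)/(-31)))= -31/608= -0.05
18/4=9/2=4.50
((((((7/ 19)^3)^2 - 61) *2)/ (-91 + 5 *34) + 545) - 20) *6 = 11672931313746/ 3716624599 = 3140.73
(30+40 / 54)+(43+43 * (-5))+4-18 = -4192 / 27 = -155.26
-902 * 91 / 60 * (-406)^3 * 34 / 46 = 23346133286476 / 345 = 67669951555.00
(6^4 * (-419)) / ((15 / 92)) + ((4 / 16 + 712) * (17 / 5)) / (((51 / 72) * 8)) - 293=-66608257 / 20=-3330412.85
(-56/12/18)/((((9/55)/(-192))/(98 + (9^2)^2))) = 164077760/81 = 2025651.36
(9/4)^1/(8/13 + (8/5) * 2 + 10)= 0.16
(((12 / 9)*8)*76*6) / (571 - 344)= 4864 / 227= 21.43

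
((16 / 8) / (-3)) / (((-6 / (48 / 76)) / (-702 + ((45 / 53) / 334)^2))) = -49.26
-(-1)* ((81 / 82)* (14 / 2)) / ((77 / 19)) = 1539 / 902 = 1.71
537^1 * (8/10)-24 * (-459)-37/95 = 217459/19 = 11445.21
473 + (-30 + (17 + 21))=481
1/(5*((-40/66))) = -33/100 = -0.33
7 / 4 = 1.75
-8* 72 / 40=-72 / 5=-14.40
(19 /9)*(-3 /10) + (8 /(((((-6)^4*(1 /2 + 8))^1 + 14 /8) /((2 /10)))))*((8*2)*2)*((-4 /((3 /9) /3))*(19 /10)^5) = -19731511913 /4131656250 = -4.78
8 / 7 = 1.14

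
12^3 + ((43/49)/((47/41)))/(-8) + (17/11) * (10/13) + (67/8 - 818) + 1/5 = 6057467651/6586580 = 919.67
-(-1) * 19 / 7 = 19 / 7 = 2.71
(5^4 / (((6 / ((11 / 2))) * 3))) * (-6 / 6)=-6875 / 36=-190.97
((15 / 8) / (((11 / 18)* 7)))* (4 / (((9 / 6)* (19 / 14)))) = 180 / 209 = 0.86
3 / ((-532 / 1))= -3 / 532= -0.01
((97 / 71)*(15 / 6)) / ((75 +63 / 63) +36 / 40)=2425 / 54599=0.04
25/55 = 5/11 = 0.45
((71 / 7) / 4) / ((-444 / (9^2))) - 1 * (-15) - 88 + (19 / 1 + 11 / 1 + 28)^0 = -300285 / 4144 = -72.46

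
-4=-4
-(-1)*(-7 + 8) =1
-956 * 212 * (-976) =197807872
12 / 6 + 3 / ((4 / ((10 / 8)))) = 47 / 16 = 2.94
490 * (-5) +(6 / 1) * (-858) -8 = -7606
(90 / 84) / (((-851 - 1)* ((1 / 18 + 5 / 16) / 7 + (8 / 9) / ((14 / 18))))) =-18 / 17111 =-0.00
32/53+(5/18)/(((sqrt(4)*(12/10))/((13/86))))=611657/984528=0.62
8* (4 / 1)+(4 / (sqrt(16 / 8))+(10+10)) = 2* sqrt(2)+52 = 54.83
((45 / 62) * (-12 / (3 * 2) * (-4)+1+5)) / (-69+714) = 21 / 1333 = 0.02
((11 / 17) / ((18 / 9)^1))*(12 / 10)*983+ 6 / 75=162229 / 425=381.72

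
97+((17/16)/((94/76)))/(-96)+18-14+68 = 6099901/36096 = 168.99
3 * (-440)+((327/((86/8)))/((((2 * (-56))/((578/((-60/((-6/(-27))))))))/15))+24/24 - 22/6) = -4745971/3612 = -1313.95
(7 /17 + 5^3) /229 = 2132 /3893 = 0.55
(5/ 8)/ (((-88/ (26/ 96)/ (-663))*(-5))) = -2873/ 11264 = -0.26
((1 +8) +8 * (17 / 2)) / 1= 77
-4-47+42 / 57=-955 / 19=-50.26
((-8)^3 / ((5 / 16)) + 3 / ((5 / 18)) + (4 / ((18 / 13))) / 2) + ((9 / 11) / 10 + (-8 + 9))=-1608823 / 990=-1625.07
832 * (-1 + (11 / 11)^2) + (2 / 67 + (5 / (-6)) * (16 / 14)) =-0.92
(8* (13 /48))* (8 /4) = 13 /3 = 4.33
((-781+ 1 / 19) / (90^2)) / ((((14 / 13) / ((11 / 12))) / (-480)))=707278 / 17955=39.39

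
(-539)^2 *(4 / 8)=290521 / 2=145260.50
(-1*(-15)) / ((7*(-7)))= -15 / 49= -0.31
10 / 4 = 5 / 2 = 2.50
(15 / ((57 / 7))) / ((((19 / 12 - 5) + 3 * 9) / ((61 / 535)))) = 5124 / 575339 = 0.01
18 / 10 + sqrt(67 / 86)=2.68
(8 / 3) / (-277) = -8 / 831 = -0.01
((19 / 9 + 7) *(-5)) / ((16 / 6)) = -205 / 12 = -17.08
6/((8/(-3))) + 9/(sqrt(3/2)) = -9/4 + 3 * sqrt(6) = 5.10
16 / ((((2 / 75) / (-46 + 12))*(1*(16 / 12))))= -15300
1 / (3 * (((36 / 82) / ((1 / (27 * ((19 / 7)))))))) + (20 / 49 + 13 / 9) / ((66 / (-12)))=-0.33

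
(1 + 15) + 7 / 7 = 17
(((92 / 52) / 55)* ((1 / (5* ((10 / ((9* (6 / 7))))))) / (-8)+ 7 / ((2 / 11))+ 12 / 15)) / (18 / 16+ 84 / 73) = 30777749 / 55430375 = 0.56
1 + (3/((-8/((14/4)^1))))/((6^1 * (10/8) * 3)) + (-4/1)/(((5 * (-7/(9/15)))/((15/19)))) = 15893/15960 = 1.00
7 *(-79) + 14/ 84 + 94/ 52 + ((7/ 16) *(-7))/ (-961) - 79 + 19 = -366408169/ 599664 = -611.02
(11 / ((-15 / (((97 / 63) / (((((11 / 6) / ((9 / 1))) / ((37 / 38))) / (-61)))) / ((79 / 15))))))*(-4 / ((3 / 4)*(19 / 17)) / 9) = -33.14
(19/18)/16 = 0.07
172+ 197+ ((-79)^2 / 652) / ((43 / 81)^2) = 485794413 / 1205548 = 402.97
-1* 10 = -10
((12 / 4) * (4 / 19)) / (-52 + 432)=3 / 1805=0.00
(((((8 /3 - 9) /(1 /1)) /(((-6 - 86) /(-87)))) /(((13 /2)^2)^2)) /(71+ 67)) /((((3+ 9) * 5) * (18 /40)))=-1102 /1223810289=-0.00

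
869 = 869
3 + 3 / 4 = 15 / 4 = 3.75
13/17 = 0.76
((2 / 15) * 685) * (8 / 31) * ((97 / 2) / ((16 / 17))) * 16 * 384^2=88832606208 / 31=2865567942.19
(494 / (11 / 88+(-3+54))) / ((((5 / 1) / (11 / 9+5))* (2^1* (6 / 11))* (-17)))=-0.65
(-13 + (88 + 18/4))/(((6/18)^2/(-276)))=-197478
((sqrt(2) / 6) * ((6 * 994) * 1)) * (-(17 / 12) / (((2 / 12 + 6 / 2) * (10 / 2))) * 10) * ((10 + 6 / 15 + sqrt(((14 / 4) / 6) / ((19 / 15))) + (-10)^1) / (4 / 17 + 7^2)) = -143633 * sqrt(1330) / 302157 -574532 * sqrt(2) / 79515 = -27.55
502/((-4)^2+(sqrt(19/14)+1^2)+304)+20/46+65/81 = 7527994919/2687479965 - 502 * sqrt(266)/1442555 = 2.80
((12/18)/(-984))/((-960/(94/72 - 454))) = -16297/51010560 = -0.00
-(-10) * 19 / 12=95 / 6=15.83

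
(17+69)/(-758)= -43/379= -0.11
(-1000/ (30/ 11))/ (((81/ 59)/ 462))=-123390.12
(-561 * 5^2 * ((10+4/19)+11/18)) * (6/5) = -3460435/19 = -182128.16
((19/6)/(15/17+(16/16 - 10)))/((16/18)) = -323/736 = -0.44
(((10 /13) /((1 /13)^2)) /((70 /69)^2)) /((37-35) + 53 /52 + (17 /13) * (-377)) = -178802 /693595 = -0.26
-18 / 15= -6 / 5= -1.20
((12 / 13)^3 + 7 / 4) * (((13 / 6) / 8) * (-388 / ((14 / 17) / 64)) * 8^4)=-301120380928 / 3549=-84846542.95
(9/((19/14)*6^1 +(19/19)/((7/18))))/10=0.08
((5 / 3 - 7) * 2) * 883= -28256 / 3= -9418.67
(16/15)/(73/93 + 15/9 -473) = -496/218805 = -0.00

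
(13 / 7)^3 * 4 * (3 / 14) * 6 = 79092 / 2401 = 32.94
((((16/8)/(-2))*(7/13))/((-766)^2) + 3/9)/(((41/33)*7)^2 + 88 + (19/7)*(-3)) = 19382257587/9041523874552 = 0.00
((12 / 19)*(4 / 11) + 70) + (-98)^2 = 2021914 / 209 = 9674.23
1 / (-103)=-1 / 103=-0.01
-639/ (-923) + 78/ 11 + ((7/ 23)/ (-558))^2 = 183323968835/ 23553752508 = 7.78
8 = 8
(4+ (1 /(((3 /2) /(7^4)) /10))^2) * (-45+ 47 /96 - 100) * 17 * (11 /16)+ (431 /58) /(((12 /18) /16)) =-43370488860472979 /100224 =-432735560948.21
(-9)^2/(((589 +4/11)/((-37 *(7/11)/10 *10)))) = -6993/2161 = -3.24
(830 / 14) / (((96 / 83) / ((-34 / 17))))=-34445 / 336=-102.51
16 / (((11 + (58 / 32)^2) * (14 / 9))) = 0.72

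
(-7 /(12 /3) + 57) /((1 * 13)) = 17 /4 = 4.25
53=53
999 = 999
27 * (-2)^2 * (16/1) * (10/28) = 4320/7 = 617.14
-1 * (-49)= 49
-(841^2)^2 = -500246412961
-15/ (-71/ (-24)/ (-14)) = 5040/ 71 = 70.99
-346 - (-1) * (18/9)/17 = -5880/17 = -345.88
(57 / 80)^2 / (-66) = -1083 / 140800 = -0.01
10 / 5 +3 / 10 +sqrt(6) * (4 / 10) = 2 * sqrt(6) / 5 +23 / 10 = 3.28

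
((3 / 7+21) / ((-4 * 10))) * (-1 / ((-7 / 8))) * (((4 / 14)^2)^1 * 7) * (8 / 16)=-60 / 343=-0.17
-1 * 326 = -326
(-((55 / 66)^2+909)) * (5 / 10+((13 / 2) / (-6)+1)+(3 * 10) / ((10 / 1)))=-1342709 / 432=-3108.12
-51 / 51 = -1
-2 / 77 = -0.03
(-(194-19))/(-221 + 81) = 5/4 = 1.25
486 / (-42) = -81 / 7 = -11.57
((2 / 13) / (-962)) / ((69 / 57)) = -19 / 143819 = -0.00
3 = 3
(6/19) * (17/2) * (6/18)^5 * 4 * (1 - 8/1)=-476/1539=-0.31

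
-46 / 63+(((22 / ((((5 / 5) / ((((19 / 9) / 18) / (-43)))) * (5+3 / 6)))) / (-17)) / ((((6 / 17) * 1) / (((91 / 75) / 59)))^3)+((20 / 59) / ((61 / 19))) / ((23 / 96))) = -92652264061394661619 / 320090486162938312500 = -0.29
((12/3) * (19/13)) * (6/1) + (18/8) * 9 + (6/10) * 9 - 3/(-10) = 15867/260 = 61.03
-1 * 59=-59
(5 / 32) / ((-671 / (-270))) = 675 / 10736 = 0.06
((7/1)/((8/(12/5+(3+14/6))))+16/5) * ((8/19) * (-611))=-730756/285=-2564.06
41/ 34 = 1.21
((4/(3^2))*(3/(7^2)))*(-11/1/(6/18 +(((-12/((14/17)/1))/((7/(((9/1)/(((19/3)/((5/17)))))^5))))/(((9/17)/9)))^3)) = -190190641482470221346207917158335332/153380526577761740961834504868089347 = -1.24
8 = 8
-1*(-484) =484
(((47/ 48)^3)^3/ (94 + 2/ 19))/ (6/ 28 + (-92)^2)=148844352922668011/ 143292460660658880380928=0.00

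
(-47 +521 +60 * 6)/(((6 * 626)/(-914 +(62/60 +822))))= -379331/18780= -20.20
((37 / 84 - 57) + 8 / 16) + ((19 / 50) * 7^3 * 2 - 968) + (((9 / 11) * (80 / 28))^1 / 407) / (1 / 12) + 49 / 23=-23513844841 / 30891300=-761.18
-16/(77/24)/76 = -96/1463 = -0.07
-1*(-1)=1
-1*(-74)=74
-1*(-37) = 37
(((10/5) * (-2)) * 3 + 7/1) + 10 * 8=75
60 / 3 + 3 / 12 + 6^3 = 236.25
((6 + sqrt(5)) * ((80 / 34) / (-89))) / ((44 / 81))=-4860 / 16643 - 810 * sqrt(5) / 16643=-0.40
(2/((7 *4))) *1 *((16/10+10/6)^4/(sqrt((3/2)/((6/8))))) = 5.75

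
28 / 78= 0.36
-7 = -7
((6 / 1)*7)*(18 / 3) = 252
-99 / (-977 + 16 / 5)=55 / 541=0.10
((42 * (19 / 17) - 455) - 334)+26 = -716.06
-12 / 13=-0.92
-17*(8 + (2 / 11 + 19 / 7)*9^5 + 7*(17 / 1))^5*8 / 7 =-54042816980902001727581230597634913536 / 18947489099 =-2852241618851452108576892000.00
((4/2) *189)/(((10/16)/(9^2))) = 244944/5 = 48988.80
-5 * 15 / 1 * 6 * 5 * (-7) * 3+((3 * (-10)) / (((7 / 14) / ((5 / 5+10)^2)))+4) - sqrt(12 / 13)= 39994 - 2 * sqrt(39) / 13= 39993.04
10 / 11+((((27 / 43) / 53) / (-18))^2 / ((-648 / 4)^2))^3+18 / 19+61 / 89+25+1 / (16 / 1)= 114162203507443149846412257160221354409 / 4135659517503469416967692925576679424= 27.60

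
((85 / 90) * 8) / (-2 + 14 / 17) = -289 / 45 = -6.42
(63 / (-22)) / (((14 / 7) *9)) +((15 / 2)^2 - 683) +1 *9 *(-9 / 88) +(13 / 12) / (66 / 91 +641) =-9679101533 / 15416808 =-627.83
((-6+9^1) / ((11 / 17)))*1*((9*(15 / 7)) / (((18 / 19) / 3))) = 283.15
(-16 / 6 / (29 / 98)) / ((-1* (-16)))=-49 / 87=-0.56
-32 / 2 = -16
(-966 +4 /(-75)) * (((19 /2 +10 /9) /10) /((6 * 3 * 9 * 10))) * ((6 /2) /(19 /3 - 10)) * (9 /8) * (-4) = -6919357 /2970000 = -2.33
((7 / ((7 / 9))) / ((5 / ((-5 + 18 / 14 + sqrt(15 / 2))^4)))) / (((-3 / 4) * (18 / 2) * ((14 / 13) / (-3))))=108295837 / 168070 - 1410812 * sqrt(30) / 12005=0.67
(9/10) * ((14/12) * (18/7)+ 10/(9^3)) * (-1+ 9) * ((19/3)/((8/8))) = 166972/1215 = 137.43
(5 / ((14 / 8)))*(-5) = -14.29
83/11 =7.55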